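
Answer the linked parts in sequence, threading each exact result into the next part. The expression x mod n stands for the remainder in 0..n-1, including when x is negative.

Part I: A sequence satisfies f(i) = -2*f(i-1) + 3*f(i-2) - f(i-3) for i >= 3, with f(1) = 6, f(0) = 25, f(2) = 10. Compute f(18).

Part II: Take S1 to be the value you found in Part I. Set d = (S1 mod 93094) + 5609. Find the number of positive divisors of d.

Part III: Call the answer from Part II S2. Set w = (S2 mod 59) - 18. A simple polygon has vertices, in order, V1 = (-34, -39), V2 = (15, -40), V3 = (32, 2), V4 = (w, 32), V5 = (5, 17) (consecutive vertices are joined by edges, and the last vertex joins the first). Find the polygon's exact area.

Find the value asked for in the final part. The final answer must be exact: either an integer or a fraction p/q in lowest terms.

2176

Part I: f(3) = -2*(10) + 3*(6) - 1*(25) = -27; iterating: f(3)=-27, f(4)=78, f(5)=-247, f(6)=755, f(7)=-2329, f(8)=7170, f(9)=-22082, f(10)=68003, f(11)=-209422, f(12)=644935, f(13)=-1986139, f(14)=6116505, f(15)=-18836362, f(16)=58008378, f(17)=-178642347, f(18)=550146190; answer 550146190
Part II: S1 = 550146190; d = 59353; 59353 = 7 * 61 * 139; number of divisors = (1+1) * (1+1) * (1+1) = 8; answer 8
Part III: S2 = 8; w = -10; cross terms: (-34*-40 - 15*-39)=1945, (15*2 - 32*-40)=1310, (32*32 - -10*2)=1044, (-10*17 - 5*32)=-330, (5*-39 - -34*17)=383; twice the area = |4352| = 4352; area = 2176; answer 2176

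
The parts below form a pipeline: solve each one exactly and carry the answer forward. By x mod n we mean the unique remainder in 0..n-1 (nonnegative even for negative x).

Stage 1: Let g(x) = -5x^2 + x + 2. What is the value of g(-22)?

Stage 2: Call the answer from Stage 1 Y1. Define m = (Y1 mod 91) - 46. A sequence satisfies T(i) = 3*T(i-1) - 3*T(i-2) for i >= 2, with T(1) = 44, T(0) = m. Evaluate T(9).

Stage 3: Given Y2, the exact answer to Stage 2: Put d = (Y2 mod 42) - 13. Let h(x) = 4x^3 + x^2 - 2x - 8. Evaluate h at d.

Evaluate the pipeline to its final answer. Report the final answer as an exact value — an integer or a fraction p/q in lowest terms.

Stage 1: -5*(-22)^2 + 1*(-22)^1 + 2 = (-2420) + (-22) + (2) = -2440; answer -2440
Stage 2: Y1 = -2440; m = -29; T(2) = 3*(44) - 3*(-29) = 219; iterating: T(2)=219, T(3)=525, T(4)=918, T(5)=1179, T(6)=783, T(7)=-1188, T(8)=-5913, T(9)=-14175; answer -14175
Stage 3: Y2 = -14175; d = 8; 4*(8)^3 + 1*(8)^2 - 2*(8)^1 - 8 = (2048) + (64) + (-16) + (-8) = 2088; answer 2088

2088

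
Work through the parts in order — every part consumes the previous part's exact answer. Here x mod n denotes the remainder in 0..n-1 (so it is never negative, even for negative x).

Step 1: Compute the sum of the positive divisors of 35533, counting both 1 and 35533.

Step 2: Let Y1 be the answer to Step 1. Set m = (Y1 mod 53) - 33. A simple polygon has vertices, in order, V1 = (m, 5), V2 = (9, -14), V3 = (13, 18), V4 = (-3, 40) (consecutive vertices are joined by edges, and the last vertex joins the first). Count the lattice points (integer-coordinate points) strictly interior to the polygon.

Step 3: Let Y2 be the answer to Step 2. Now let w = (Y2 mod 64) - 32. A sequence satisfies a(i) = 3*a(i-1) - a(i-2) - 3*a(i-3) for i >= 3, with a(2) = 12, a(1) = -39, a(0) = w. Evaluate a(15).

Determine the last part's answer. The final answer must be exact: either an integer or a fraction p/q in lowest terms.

-784698

Step 1: 35533 is prime, so its only divisors are 1 and 35533; sigma = 1 + 35533 = 35534; answer 35534
Step 2: Y1 = 35534; m = -9; cross terms: (-9*-14 - 9*5)=81, (9*18 - 13*-14)=344, (13*40 - -3*18)=574, (-3*5 - -9*40)=345; twice the area = |1344| = 1344; area = 672; boundary points = 1 + 4 + 2 + 1 = 8; strictly interior points = area - boundary/2 + 1 = 669; answer 669
Step 3: Y2 = 669; w = -3; a(3) = 3*(12) - 1*(-39) - 3*(-3) = 84; iterating: a(3)=84, a(4)=357, a(5)=951, a(6)=2244, a(7)=4710, a(8)=9033, a(9)=15657, a(10)=23808, a(11)=28668, a(12)=15225, a(13)=-54417, a(14)=-264480, a(15)=-784698; answer -784698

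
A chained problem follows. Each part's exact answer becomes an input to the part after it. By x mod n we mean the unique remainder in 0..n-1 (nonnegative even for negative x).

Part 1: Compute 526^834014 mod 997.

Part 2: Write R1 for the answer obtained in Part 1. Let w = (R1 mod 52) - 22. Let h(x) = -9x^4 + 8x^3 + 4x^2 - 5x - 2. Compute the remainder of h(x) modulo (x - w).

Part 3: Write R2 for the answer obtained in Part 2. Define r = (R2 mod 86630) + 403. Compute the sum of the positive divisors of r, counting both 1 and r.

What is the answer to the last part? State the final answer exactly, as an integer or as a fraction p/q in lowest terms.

8712

Part 1: squarings mod 997: 526^1=526, 526^2=507, 526^4=820, 526^8=422, 526^16=618, 526^32=73, 526^64=344, 526^128=690, 526^256=531, 526^512=807, 526^1024=208, 526^2048=393, 526^4096=911, 526^8192=417, 526^16384=411, 526^32768=428, 526^65536=733, 526^131072=903, 526^262144=860, 526^524288=823; 526^834014 = 526^2 * 526^4 * 526^8 * 526^16 * 526^64 * 526^128 * 526^256 * 526^2048 * 526^4096 * 526^8192 * 526^32768 * 526^262144 * 526^524288 = 89 (mod 997); answer 89
Part 2: R1 = 89; w = 15; remainder = value at the root: -9*(15)^4 + 8*(15)^3 + 4*(15)^2 - 5*(15)^1 - 2 = (-455625) + (27000) + (900) + (-75) + (-2) = -427802; answer -427802
Part 3: R2 = -427802; r = 5751; 5751 = 3^4 * 71; sigma = (1 + 3 + 9 + 27 + 81) * (1 + 71) = 121 * 72 = 8712; answer 8712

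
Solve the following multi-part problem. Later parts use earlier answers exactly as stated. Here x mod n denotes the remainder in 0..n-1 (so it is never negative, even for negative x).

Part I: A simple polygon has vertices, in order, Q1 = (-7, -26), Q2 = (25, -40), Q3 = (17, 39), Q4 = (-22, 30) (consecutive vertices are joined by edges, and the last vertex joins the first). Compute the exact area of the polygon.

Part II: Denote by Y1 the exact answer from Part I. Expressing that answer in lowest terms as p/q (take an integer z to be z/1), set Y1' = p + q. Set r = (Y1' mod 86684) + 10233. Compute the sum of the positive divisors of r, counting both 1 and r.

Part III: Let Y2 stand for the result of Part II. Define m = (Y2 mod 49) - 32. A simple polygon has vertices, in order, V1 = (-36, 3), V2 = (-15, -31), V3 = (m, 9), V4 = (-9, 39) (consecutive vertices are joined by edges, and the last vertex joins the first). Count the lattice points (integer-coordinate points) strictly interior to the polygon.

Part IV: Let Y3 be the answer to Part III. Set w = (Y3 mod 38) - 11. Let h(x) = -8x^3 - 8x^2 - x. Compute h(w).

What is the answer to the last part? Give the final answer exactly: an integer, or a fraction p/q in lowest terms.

-644

Part I: cross terms: (-7*-40 - 25*-26)=930, (25*39 - 17*-40)=1655, (17*30 - -22*39)=1368, (-22*-26 - -7*30)=782; twice the area = |4735| = 4735; area = 4735/2; answer 4735/2
Part II: Y1 = 4735/2; threaded value p + q = 4737; r = 14970; 14970 = 2 * 3 * 5 * 499; sigma = (1 + 2) * (1 + 3) * (1 + 5) * (1 + 499) = 3 * 4 * 6 * 500 = 36000; answer 36000
Part III: Y2 = 36000; m = 2; cross terms: (-36*-31 - -15*3)=1161, (-15*9 - 2*-31)=-73, (2*39 - -9*9)=159, (-9*3 - -36*39)=1377; twice the area = |2624| = 2624; area = 1312; boundary points = 1 + 1 + 1 + 9 = 12; strictly interior points = area - boundary/2 + 1 = 1307; answer 1307
Part IV: Y3 = 1307; w = 4; -8*(4)^3 - 8*(4)^2 - 1*(4)^1 = (-512) + (-128) + (-4) = -644; answer -644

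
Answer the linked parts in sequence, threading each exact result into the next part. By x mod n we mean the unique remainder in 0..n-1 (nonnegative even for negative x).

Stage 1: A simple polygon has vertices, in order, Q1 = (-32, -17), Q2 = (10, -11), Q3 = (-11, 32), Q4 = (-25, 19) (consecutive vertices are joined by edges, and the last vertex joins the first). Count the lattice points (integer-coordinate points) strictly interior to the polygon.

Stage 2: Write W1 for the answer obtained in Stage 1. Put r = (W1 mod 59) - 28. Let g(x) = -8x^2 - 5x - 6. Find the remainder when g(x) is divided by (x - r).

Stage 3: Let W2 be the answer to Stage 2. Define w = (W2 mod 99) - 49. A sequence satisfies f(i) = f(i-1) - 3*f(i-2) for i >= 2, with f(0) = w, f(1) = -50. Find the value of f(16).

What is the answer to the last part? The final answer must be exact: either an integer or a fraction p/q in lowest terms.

Stage 1: cross terms: (-32*-11 - 10*-17)=522, (10*32 - -11*-11)=199, (-11*19 - -25*32)=591, (-25*-17 - -32*19)=1033; twice the area = |2345| = 2345; area = 2345/2; boundary points = 6 + 1 + 1 + 1 = 9; strictly interior points = area - boundary/2 + 1 = 1169; answer 1169
Stage 2: W1 = 1169; r = 20; remainder = value at the root: -8*(20)^2 - 5*(20)^1 - 6 = (-3200) + (-100) + (-6) = -3306; answer -3306
Stage 3: W2 = -3306; w = 11; f(2) = 1*(-50) - 3*(11) = -83; iterating: f(2)=-83, f(3)=67, f(4)=316, f(5)=115, f(6)=-833, f(7)=-1178, f(8)=1321, f(9)=4855, f(10)=892, f(11)=-13673, f(12)=-16349, f(13)=24670, f(14)=73717, f(15)=-293, f(16)=-221444; answer -221444

-221444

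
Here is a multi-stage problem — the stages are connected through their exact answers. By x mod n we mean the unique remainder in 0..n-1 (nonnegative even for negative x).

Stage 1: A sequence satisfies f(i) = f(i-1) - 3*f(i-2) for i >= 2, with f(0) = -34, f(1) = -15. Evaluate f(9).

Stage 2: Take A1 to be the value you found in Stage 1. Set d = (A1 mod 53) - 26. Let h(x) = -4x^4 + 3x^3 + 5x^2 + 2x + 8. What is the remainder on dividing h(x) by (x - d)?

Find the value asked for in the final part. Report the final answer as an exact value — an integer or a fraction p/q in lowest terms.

Stage 1: f(2) = 1*(-15) - 3*(-34) = 87; iterating: f(2)=87, f(3)=132, f(4)=-129, f(5)=-525, f(6)=-138, f(7)=1437, f(8)=1851, f(9)=-2460; answer -2460
Stage 2: A1 = -2460; d = 5; remainder = value at the root: -4*(5)^4 + 3*(5)^3 + 5*(5)^2 + 2*(5)^1 + 8 = (-2500) + (375) + (125) + (10) + (8) = -1982; answer -1982

-1982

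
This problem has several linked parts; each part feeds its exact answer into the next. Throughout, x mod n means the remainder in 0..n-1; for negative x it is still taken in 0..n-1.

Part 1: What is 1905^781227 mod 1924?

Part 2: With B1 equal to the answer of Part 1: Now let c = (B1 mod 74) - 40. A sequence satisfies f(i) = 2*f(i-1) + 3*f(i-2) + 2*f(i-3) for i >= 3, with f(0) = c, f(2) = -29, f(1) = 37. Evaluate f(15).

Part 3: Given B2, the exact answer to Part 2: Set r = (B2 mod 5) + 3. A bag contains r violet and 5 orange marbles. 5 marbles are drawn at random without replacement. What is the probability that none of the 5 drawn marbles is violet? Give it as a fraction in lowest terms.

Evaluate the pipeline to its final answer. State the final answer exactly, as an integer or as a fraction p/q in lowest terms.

Part 1: squarings mod 1924: 1905^1=1905, 1905^2=361, 1905^4=1413, 1905^8=1381, 1905^16=477, 1905^32=497, 1905^64=737, 1905^128=601, 1905^256=1413, 1905^512=1381, 1905^1024=477, 1905^2048=497, 1905^4096=737, 1905^8192=601, 1905^16384=1413, 1905^32768=1381, 1905^65536=477, 1905^131072=497, 1905^262144=737, 1905^524288=601; 1905^781227 = 1905^1 * 1905^2 * 1905^8 * 1905^32 * 1905^128 * 1905^256 * 1905^512 * 1905^2048 * 1905^8192 * 1905^16384 * 1905^32768 * 1905^65536 * 1905^131072 * 1905^524288 = 265 (mod 1924); answer 265
Part 2: B1 = 265; c = 3; f(3) = 2*(-29) + 3*(37) + 2*(3) = 59; iterating: f(3)=59, f(4)=105, f(5)=329, f(6)=1091, f(7)=3379, f(8)=10689, f(9)=33697, f(10)=106219, f(11)=334907, f(12)=1055865, f(13)=3328889, f(14)=10495187, f(15)=33088771; answer 33088771
Part 3: B2 = 33088771; r = 4; total draws C(9,5) = 126; favorable C(5,5) = 1; P = 1/126; answer 1/126

1/126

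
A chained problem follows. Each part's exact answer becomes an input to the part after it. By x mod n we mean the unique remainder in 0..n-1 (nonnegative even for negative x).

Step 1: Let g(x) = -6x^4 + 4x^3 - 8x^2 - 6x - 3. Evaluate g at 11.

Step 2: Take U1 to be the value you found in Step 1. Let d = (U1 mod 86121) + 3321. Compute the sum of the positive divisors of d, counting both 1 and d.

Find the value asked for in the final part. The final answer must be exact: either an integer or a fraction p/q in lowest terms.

8208

Step 1: -6*(11)^4 + 4*(11)^3 - 8*(11)^2 - 6*(11)^1 - 3 = (-87846) + (5324) + (-968) + (-66) + (-3) = -83559; answer -83559
Step 2: U1 = -83559; d = 5883; 5883 = 3 * 37 * 53; sigma = (1 + 3) * (1 + 37) * (1 + 53) = 4 * 38 * 54 = 8208; answer 8208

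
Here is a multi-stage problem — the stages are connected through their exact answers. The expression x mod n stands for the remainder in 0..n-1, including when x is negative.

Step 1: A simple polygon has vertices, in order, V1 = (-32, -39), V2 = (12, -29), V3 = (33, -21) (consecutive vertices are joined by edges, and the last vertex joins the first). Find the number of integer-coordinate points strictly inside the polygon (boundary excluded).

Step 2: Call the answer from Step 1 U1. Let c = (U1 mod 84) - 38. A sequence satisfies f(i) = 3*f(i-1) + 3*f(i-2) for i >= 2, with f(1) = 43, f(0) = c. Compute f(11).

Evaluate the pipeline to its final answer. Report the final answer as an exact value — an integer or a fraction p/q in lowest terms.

Step 1: cross terms: (-32*-29 - 12*-39)=1396, (12*-21 - 33*-29)=705, (33*-39 - -32*-21)=-1959; twice the area = |142| = 142; area = 71; boundary points = 2 + 1 + 1 = 4; strictly interior points = area - boundary/2 + 1 = 70; answer 70
Step 2: U1 = 70; c = 32; f(2) = 3*(43) + 3*(32) = 225; iterating: f(2)=225, f(3)=804, f(4)=3087, f(5)=11673, f(6)=44280, f(7)=167859, f(8)=636417, f(9)=2412828, f(10)=9147735, f(11)=34681689; answer 34681689

34681689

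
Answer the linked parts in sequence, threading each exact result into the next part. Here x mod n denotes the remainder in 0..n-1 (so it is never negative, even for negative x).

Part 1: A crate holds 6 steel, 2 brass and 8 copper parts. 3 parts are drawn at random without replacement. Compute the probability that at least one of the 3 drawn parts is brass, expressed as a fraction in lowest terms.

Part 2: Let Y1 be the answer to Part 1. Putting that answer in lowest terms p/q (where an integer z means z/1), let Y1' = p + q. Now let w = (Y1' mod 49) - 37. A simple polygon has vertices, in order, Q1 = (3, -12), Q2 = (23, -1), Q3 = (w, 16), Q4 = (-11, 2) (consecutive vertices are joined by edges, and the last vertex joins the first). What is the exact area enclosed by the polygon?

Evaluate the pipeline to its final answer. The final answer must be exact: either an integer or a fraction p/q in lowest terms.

913/2

Part 1: total draws C(16,3) = 560; complement C(14,3) = 364; favorable 560 - 364 = 196; P = 7/20; answer 7/20
Part 2: Y1 = 7/20; threaded value p + q = 27; w = -10; cross terms: (3*-1 - 23*-12)=273, (23*16 - -10*-1)=358, (-10*2 - -11*16)=156, (-11*-12 - 3*2)=126; twice the area = |913| = 913; area = 913/2; answer 913/2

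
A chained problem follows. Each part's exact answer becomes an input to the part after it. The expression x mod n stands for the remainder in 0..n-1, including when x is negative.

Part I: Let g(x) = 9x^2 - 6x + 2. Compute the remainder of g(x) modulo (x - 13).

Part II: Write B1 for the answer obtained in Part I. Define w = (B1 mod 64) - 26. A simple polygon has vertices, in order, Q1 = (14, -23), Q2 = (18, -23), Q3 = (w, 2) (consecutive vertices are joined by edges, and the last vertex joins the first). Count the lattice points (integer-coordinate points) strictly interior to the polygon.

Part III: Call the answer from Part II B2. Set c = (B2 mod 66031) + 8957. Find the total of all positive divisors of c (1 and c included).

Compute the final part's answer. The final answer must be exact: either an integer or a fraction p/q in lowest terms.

Part I: remainder = value at the root: 9*(13)^2 - 6*(13)^1 + 2 = (1521) + (-78) + (2) = 1445; answer 1445
Part II: B1 = 1445; w = 11; cross terms: (14*-23 - 18*-23)=92, (18*2 - 11*-23)=289, (11*-23 - 14*2)=-281; twice the area = |100| = 100; area = 50; boundary points = 4 + 1 + 1 = 6; strictly interior points = area - boundary/2 + 1 = 48; answer 48
Part III: B2 = 48; c = 9005; 9005 = 5 * 1801; sigma = (1 + 5) * (1 + 1801) = 6 * 1802 = 10812; answer 10812

10812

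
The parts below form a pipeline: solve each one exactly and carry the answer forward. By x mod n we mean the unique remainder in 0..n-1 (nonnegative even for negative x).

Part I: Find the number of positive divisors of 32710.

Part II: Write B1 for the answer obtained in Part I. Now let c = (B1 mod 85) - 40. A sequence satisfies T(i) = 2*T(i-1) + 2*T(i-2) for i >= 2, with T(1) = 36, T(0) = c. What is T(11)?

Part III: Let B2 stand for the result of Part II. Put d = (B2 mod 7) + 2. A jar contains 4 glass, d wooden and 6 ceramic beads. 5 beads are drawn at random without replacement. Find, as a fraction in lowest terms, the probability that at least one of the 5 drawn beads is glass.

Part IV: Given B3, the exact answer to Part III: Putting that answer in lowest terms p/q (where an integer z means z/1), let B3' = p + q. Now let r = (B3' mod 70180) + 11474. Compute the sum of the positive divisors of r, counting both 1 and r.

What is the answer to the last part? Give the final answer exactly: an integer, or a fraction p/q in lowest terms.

23232

Part I: 32710 = 2 * 5 * 3271; number of divisors = (1+1) * (1+1) * (1+1) = 8; answer 8
Part II: B1 = 8; c = -32; T(2) = 2*(36) + 2*(-32) = 8; iterating: T(2)=8, T(3)=88, T(4)=192, T(5)=560, T(6)=1504, T(7)=4128, T(8)=11264, T(9)=30784, T(10)=84096, T(11)=229760; answer 229760
Part III: B2 = 229760; d = 8; total draws C(18,5) = 8568; complement C(14,5) = 2002; favorable 8568 - 2002 = 6566; P = 469/612; answer 469/612
Part IV: B3 = 469/612; threaded value p + q = 1081; r = 12555; 12555 = 3^4 * 5 * 31; sigma = (1 + 3 + 9 + 27 + 81) * (1 + 5) * (1 + 31) = 121 * 6 * 32 = 23232; answer 23232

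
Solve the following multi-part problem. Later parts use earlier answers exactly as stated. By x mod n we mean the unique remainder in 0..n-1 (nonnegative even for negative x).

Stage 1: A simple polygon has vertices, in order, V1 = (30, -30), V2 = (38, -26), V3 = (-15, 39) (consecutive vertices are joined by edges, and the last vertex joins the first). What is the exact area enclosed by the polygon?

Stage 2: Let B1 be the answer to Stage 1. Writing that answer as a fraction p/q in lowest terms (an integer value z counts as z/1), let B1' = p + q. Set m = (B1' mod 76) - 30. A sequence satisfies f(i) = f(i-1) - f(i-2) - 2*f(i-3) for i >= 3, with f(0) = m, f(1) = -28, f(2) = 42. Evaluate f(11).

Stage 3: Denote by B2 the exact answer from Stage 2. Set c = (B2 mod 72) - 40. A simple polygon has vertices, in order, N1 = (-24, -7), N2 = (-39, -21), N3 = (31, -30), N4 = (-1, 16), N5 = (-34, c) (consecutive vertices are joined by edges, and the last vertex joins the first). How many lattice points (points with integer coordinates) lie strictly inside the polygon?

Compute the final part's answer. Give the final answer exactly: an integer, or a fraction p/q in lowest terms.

Stage 1: cross terms: (30*-26 - 38*-30)=360, (38*39 - -15*-26)=1092, (-15*-30 - 30*39)=-720; twice the area = |732| = 732; area = 366; answer 366
Stage 2: B1 = 366; threaded value p + q = 367; m = 33; f(3) = 1*(42) - 1*(-28) - 2*(33) = 4; iterating: f(3)=4, f(4)=18, f(5)=-70, f(6)=-96, f(7)=-62, f(8)=174, f(9)=428, f(10)=378, f(11)=-398; answer -398
Stage 3: B2 = -398; c = -6; cross terms: (-24*-21 - -39*-7)=231, (-39*-30 - 31*-21)=1821, (31*16 - -1*-30)=466, (-1*-6 - -34*16)=550, (-34*-7 - -24*-6)=94; twice the area = |3162| = 3162; area = 1581; boundary points = 1 + 1 + 2 + 11 + 1 = 16; strictly interior points = area - boundary/2 + 1 = 1574; answer 1574

1574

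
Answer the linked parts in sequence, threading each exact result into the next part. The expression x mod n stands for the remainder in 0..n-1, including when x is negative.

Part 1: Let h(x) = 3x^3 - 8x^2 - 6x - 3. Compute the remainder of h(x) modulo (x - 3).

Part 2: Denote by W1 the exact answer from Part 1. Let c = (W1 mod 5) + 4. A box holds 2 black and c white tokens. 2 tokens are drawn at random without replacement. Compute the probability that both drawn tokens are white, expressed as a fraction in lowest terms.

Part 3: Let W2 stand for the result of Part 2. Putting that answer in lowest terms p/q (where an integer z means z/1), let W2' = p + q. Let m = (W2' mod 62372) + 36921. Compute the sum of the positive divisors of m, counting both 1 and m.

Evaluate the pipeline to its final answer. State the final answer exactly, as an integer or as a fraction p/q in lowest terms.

Part 1: remainder = value at the root: 3*(3)^3 - 8*(3)^2 - 6*(3)^1 - 3 = (81) + (-72) + (-18) + (-3) = -12; answer -12
Part 2: W1 = -12; c = 7; total draws C(9,2) = 36; favorable C(7,2) = 21; P = 7/12; answer 7/12
Part 3: W2 = 7/12; threaded value p + q = 19; m = 36940; 36940 = 2^2 * 5 * 1847; sigma = (1 + 2 + 4) * (1 + 5) * (1 + 1847) = 7 * 6 * 1848 = 77616; answer 77616

77616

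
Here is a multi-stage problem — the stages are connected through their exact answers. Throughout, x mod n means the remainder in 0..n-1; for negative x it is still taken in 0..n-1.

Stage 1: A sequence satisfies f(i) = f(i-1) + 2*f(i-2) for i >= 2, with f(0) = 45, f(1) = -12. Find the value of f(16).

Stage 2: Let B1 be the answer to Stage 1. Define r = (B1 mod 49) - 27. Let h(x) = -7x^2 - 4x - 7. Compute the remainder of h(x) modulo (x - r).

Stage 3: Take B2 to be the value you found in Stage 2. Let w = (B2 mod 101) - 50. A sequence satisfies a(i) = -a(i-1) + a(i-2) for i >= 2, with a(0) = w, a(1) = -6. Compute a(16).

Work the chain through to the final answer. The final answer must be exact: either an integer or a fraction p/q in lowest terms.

21172

Stage 1: f(2) = 1*(-12) + 2*(45) = 78; iterating: f(2)=78, f(3)=54, f(4)=210, f(5)=318, f(6)=738, f(7)=1374, f(8)=2850, f(9)=5598, f(10)=11298, f(11)=22494, f(12)=45090, f(13)=90078, f(14)=180258, f(15)=360414, f(16)=720930; answer 720930
Stage 2: B1 = 720930; r = 15; remainder = value at the root: -7*(15)^2 - 4*(15)^1 - 7 = (-1575) + (-60) + (-7) = -1642; answer -1642
Stage 3: B2 = -1642; w = 25; a(2) = -1*(-6) + 1*(25) = 31; iterating: a(2)=31, a(3)=-37, a(4)=68, a(5)=-105, a(6)=173, a(7)=-278, a(8)=451, a(9)=-729, a(10)=1180, a(11)=-1909, a(12)=3089, a(13)=-4998, a(14)=8087, a(15)=-13085, a(16)=21172; answer 21172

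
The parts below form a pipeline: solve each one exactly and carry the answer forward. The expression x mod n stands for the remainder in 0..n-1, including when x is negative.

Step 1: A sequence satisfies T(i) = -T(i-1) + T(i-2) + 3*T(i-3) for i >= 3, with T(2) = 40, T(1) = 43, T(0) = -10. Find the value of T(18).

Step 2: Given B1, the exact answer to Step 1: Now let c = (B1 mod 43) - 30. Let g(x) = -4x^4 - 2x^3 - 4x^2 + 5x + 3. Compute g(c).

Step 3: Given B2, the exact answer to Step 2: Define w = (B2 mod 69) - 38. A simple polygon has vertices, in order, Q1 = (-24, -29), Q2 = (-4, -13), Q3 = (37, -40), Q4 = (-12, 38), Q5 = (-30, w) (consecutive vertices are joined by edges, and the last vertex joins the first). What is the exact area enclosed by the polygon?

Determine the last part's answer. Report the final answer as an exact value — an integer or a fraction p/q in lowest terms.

Step 1: T(3) = -1*(40) + 1*(43) + 3*(-10) = -27; iterating: T(3)=-27, T(4)=196, T(5)=-103, T(6)=218, T(7)=267, T(8)=-358, T(9)=1279, T(10)=-836, T(11)=1041, T(12)=1960, T(13)=-3427, T(14)=8510, T(15)=-6057, T(16)=4286, T(17)=15187, T(18)=-29072; answer -29072
Step 2: B1 = -29072; c = 9; -4*(9)^4 - 2*(9)^3 - 4*(9)^2 + 5*(9)^1 + 3 = (-26244) + (-1458) + (-324) + (45) + (3) = -27978; answer -27978
Step 3: B2 = -27978; w = -2; cross terms: (-24*-13 - -4*-29)=196, (-4*-40 - 37*-13)=641, (37*38 - -12*-40)=926, (-12*-2 - -30*38)=1164, (-30*-29 - -24*-2)=822; twice the area = |3749| = 3749; area = 3749/2; answer 3749/2

3749/2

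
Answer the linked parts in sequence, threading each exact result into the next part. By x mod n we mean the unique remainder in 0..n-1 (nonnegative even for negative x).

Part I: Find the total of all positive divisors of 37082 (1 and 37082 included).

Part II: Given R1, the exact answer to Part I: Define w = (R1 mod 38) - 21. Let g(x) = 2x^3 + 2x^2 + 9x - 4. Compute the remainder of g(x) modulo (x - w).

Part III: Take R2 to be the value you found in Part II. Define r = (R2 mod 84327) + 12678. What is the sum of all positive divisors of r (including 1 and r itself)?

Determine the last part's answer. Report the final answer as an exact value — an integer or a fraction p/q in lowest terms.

Part I: 37082 = 2 * 18541; sigma = (1 + 2) * (1 + 18541) = 3 * 18542 = 55626; answer 55626
Part II: R1 = 55626; w = 11; remainder = value at the root: 2*(11)^3 + 2*(11)^2 + 9*(11)^1 - 4 = (2662) + (242) + (99) + (-4) = 2999; answer 2999
Part III: R2 = 2999; r = 15677; 15677 = 61 * 257; sigma = (1 + 61) * (1 + 257) = 62 * 258 = 15996; answer 15996

15996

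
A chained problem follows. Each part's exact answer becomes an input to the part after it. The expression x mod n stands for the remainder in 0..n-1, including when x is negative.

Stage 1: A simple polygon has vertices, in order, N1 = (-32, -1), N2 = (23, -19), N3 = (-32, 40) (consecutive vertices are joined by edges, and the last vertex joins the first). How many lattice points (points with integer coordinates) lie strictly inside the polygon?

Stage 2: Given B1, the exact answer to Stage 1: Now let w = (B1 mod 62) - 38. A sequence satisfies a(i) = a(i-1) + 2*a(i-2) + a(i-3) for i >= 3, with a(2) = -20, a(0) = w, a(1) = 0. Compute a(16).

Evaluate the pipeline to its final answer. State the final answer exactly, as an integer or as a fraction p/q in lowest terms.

Stage 1: cross terms: (-32*-19 - 23*-1)=631, (23*40 - -32*-19)=312, (-32*-1 - -32*40)=1312; twice the area = |2255| = 2255; area = 2255/2; boundary points = 1 + 1 + 41 = 43; strictly interior points = area - boundary/2 + 1 = 1107; answer 1107
Stage 2: B1 = 1107; w = 15; a(3) = 1*(-20) + 2*(0) + 1*(15) = -5; iterating: a(3)=-5, a(4)=-45, a(5)=-75, a(6)=-170, a(7)=-365, a(8)=-780, a(9)=-1680, a(10)=-3605, a(11)=-7745, a(12)=-16635, a(13)=-35730, a(14)=-76745, a(15)=-164840, a(16)=-354060; answer -354060

-354060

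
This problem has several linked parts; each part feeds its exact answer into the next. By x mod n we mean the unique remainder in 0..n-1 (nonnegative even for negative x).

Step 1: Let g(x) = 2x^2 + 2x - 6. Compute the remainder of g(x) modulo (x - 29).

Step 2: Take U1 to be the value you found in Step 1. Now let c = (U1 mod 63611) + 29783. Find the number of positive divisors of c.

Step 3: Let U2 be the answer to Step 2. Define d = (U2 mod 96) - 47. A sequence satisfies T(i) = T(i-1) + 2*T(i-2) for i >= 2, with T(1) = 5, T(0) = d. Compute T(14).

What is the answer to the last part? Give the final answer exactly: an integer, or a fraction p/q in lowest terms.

-218485

Step 1: remainder = value at the root: 2*(29)^2 + 2*(29)^1 - 6 = (1682) + (58) + (-6) = 1734; answer 1734
Step 2: U1 = 1734; c = 31517; 31517 is prime, so its only divisors are 1 and 31517; count = 2; answer 2
Step 3: U2 = 2; d = -45; T(2) = 1*(5) + 2*(-45) = -85; iterating: T(2)=-85, T(3)=-75, T(4)=-245, T(5)=-395, T(6)=-885, T(7)=-1675, T(8)=-3445, T(9)=-6795, T(10)=-13685, T(11)=-27275, T(12)=-54645, T(13)=-109195, T(14)=-218485; answer -218485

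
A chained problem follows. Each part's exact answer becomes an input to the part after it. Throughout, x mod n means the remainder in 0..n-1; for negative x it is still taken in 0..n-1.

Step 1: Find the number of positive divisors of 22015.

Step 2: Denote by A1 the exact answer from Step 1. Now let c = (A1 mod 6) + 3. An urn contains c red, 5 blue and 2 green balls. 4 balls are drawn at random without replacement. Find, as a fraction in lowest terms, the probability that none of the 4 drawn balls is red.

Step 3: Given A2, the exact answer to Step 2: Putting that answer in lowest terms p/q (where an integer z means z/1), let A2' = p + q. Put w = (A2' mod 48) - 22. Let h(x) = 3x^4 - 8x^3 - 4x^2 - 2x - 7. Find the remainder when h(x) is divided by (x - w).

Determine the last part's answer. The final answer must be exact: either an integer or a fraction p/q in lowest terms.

Step 1: 22015 = 5 * 7 * 17 * 37; number of divisors = (1+1) * (1+1) * (1+1) * (1+1) = 16; answer 16
Step 2: A1 = 16; c = 7; total draws C(14,4) = 1001; favorable C(7,4) = 35; P = 5/143; answer 5/143
Step 3: A2 = 5/143; threaded value p + q = 148; w = -18; remainder = value at the root: 3*(-18)^4 - 8*(-18)^3 - 4*(-18)^2 - 2*(-18)^1 - 7 = (314928) + (46656) + (-1296) + (36) + (-7) = 360317; answer 360317

360317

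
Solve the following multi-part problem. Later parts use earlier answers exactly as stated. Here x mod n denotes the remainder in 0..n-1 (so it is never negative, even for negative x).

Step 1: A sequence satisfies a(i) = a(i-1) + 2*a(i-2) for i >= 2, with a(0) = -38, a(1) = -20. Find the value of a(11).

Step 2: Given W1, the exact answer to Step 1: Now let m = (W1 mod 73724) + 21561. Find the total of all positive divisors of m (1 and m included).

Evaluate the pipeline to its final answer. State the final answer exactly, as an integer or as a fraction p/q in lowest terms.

Step 1: a(2) = 1*(-20) + 2*(-38) = -96; iterating: a(2)=-96, a(3)=-136, a(4)=-328, a(5)=-600, a(6)=-1256, a(7)=-2456, a(8)=-4968, a(9)=-9880, a(10)=-19816, a(11)=-39576; answer -39576
Step 2: W1 = -39576; m = 55709; 55709 = 17 * 29 * 113; sigma = (1 + 17) * (1 + 29) * (1 + 113) = 18 * 30 * 114 = 61560; answer 61560

61560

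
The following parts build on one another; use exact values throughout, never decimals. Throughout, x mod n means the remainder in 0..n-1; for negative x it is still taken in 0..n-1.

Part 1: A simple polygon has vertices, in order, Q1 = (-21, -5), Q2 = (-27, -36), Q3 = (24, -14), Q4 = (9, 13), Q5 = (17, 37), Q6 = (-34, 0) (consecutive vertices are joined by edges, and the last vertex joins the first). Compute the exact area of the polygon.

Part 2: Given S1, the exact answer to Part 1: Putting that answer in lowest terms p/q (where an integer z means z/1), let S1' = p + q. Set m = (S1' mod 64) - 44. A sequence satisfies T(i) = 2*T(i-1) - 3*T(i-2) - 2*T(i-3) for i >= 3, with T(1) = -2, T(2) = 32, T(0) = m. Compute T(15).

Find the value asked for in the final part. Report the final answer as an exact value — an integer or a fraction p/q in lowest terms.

Part 1: cross terms: (-21*-36 - -27*-5)=621, (-27*-14 - 24*-36)=1242, (24*13 - 9*-14)=438, (9*37 - 17*13)=112, (17*0 - -34*37)=1258, (-34*-5 - -21*0)=170; twice the area = |3841| = 3841; area = 3841/2; answer 3841/2
Part 2: S1 = 3841/2; threaded value p + q = 3843; m = -41; T(3) = 2*(32) - 3*(-2) - 2*(-41) = 152; iterating: T(3)=152, T(4)=212, T(5)=-96, T(6)=-1132, T(7)=-2400, T(8)=-1212, T(9)=7040, T(10)=22516, T(11)=26336, T(12)=-28956, T(13)=-181952, T(14)=-329708, T(15)=-55648; answer -55648

-55648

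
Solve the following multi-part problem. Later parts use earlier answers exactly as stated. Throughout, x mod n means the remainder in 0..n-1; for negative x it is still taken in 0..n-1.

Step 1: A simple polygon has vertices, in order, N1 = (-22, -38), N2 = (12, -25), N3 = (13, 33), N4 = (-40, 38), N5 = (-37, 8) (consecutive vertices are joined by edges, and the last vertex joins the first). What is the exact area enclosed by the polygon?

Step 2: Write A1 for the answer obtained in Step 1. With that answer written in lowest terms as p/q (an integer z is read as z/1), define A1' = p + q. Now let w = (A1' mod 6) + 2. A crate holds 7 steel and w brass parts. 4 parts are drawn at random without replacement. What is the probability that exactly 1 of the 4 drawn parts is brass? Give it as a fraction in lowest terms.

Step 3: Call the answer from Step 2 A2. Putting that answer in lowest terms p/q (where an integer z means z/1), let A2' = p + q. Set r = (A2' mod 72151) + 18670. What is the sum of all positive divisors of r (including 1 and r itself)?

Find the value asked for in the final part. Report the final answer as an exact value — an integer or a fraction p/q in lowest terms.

Step 1: cross terms: (-22*-25 - 12*-38)=1006, (12*33 - 13*-25)=721, (13*38 - -40*33)=1814, (-40*8 - -37*38)=1086, (-37*-38 - -22*8)=1582; twice the area = |6209| = 6209; area = 6209/2; answer 6209/2
Step 2: A1 = 6209/2; threaded value p + q = 6211; w = 3; total draws C(10,4) = 210; favorable C(3,1)*C(7,3) = 105; P = 1/2; answer 1/2
Step 3: A2 = 1/2; threaded value p + q = 3; r = 18673; 18673 = 71 * 263; sigma = (1 + 71) * (1 + 263) = 72 * 264 = 19008; answer 19008

19008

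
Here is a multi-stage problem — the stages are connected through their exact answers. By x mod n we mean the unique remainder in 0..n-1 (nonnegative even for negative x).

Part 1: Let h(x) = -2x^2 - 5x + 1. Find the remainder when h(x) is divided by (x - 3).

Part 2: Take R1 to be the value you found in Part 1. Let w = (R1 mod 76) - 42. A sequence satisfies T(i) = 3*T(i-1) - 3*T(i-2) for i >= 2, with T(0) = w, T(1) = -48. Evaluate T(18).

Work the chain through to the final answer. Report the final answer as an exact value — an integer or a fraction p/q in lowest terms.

-39366

Part 1: remainder = value at the root: -2*(3)^2 - 5*(3)^1 + 1 = (-18) + (-15) + (1) = -32; answer -32
Part 2: R1 = -32; w = 2; T(2) = 3*(-48) - 3*(2) = -150; iterating: T(2)=-150, T(3)=-306, T(4)=-468, T(5)=-486, T(6)=-54, T(7)=1296, T(8)=4050, T(9)=8262, T(10)=12636, T(11)=13122, T(12)=1458, T(13)=-34992, T(14)=-109350, T(15)=-223074, T(16)=-341172, T(17)=-354294, T(18)=-39366; answer -39366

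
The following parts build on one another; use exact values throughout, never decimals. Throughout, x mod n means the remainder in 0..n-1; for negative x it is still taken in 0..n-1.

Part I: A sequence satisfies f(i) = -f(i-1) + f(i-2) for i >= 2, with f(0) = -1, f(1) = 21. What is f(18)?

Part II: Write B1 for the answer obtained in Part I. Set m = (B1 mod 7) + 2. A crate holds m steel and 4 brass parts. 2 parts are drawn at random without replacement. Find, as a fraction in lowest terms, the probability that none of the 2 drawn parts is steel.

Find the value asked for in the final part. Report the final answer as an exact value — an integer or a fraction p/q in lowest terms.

1/11

Part I: f(2) = -1*(21) + 1*(-1) = -22; iterating: f(2)=-22, f(3)=43, f(4)=-65, f(5)=108, f(6)=-173, f(7)=281, f(8)=-454, f(9)=735, f(10)=-1189, f(11)=1924, f(12)=-3113, f(13)=5037, f(14)=-8150, f(15)=13187, f(16)=-21337, f(17)=34524, f(18)=-55861; answer -55861
Part II: B1 = -55861; m = 8; total draws C(12,2) = 66; favorable C(4,2) = 6; P = 1/11; answer 1/11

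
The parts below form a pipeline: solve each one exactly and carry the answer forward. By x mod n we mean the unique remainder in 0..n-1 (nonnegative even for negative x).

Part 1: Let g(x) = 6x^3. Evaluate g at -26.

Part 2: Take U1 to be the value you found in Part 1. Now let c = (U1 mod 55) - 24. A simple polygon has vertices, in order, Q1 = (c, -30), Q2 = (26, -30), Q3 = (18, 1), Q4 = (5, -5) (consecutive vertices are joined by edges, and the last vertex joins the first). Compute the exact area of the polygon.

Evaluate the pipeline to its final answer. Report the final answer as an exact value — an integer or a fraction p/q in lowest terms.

Part 1: 6*(-26)^3 = (-105456) = -105456; answer -105456
Part 2: U1 = -105456; c = 10; cross terms: (10*-30 - 26*-30)=480, (26*1 - 18*-30)=566, (18*-5 - 5*1)=-95, (5*-30 - 10*-5)=-100; twice the area = |851| = 851; area = 851/2; answer 851/2

851/2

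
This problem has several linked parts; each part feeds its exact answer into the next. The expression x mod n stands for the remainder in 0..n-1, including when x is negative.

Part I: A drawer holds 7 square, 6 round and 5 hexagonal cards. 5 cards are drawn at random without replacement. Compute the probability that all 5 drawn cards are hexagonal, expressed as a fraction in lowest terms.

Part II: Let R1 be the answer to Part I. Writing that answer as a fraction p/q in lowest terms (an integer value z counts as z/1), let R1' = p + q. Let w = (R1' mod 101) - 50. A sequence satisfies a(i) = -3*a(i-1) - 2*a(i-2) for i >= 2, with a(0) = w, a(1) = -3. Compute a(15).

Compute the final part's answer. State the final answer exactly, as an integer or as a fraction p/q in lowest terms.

Part I: total draws C(18,5) = 8568; favorable C(5,5) = 1; P = 1/8568; answer 1/8568
Part II: R1 = 1/8568; threaded value p + q = 8569; w = 35; a(2) = -3*(-3) - 2*(35) = -61; iterating: a(2)=-61, a(3)=189, a(4)=-445, a(5)=957, a(6)=-1981, a(7)=4029, a(8)=-8125, a(9)=16317, a(10)=-32701, a(11)=65469, a(12)=-131005, a(13)=262077, a(14)=-524221, a(15)=1048509; answer 1048509

1048509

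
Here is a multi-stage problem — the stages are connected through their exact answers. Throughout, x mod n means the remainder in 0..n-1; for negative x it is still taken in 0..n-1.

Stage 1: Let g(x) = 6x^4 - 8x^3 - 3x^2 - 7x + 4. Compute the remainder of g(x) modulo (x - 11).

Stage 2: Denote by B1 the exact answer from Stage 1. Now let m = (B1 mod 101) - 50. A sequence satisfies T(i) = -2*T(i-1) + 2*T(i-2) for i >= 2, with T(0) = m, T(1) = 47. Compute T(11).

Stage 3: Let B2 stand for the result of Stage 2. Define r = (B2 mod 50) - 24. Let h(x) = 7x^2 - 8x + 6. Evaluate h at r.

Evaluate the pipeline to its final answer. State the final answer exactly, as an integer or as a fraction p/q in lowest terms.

390

Stage 1: remainder = value at the root: 6*(11)^4 - 8*(11)^3 - 3*(11)^2 - 7*(11)^1 + 4 = (87846) + (-10648) + (-363) + (-77) + (4) = 76762; answer 76762
Stage 2: B1 = 76762; m = -48; T(2) = -2*(47) + 2*(-48) = -190; iterating: T(2)=-190, T(3)=474, T(4)=-1328, T(5)=3604, T(6)=-9864, T(7)=26936, T(8)=-73600, T(9)=201072, T(10)=-549344, T(11)=1500832; answer 1500832
Stage 3: B2 = 1500832; r = 8; 7*(8)^2 - 8*(8)^1 + 6 = (448) + (-64) + (6) = 390; answer 390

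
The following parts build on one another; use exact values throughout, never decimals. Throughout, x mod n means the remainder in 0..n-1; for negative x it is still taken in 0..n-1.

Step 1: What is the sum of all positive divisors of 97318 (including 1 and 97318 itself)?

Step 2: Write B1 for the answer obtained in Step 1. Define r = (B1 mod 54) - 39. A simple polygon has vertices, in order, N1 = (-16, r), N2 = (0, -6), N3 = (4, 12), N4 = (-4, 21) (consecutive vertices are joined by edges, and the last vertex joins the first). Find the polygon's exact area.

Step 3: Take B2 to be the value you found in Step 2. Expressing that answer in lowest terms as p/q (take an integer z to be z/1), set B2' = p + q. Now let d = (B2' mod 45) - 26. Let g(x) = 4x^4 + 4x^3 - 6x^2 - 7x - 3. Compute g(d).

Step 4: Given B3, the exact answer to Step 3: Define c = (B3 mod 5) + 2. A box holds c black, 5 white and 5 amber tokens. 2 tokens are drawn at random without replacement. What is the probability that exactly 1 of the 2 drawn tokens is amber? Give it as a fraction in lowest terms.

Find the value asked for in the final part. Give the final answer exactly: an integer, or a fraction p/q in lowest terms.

35/66

Step 1: 97318 = 2 * 13 * 19 * 197; sigma = (1 + 2) * (1 + 13) * (1 + 19) * (1 + 197) = 3 * 14 * 20 * 198 = 166320; answer 166320
Step 2: B1 = 166320; r = -39; cross terms: (-16*-6 - 0*-39)=96, (0*12 - 4*-6)=24, (4*21 - -4*12)=132, (-4*-39 - -16*21)=492; twice the area = |744| = 744; area = 372; answer 372
Step 3: B2 = 372; threaded value p + q = 373; d = -13; 4*(-13)^4 + 4*(-13)^3 - 6*(-13)^2 - 7*(-13)^1 - 3 = (114244) + (-8788) + (-1014) + (91) + (-3) = 104530; answer 104530
Step 4: B3 = 104530; c = 2; total draws C(12,2) = 66; favorable C(5,1)*C(7,1) = 35; P = 35/66; answer 35/66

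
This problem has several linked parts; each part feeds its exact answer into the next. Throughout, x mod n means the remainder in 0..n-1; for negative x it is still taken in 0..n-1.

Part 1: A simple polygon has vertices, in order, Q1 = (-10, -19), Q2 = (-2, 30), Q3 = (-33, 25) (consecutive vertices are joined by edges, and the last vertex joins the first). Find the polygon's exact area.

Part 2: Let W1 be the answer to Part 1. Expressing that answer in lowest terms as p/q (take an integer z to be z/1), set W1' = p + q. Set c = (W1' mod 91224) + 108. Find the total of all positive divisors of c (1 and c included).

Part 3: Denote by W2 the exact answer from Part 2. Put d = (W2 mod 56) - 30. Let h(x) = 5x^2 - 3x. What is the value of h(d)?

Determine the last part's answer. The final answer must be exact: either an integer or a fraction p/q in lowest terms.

14

Part 1: cross terms: (-10*30 - -2*-19)=-338, (-2*25 - -33*30)=940, (-33*-19 - -10*25)=877; twice the area = |1479| = 1479; area = 1479/2; answer 1479/2
Part 2: W1 = 1479/2; threaded value p + q = 1481; c = 1589; 1589 = 7 * 227; sigma = (1 + 7) * (1 + 227) = 8 * 228 = 1824; answer 1824
Part 3: W2 = 1824; d = 2; 5*(2)^2 - 3*(2)^1 = (20) + (-6) = 14; answer 14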